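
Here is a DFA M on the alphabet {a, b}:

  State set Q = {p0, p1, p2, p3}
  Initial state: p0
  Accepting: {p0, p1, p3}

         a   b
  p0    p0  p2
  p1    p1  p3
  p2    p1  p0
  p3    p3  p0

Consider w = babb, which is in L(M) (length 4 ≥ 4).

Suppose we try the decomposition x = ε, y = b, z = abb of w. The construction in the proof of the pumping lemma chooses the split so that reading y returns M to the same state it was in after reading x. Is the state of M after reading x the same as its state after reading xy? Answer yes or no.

no

State sequence: p0 -b-> p2

After x (step 0): p0. After xy (step 1): p2.
They differ (p0 ≠ p2), so y is not a cycle from the state after x; this split is not the one the pumping-lemma construction produces, and pumping y need not keep the string in L(M).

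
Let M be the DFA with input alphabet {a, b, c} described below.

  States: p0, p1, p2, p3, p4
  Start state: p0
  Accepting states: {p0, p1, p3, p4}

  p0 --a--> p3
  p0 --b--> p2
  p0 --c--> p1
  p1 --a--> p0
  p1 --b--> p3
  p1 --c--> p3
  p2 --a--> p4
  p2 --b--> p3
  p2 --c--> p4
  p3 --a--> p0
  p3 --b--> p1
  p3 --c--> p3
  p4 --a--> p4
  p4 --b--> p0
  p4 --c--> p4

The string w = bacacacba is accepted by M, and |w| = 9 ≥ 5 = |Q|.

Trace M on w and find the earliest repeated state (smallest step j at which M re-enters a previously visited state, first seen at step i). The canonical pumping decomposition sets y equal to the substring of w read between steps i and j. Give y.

c

State sequence: p0 -b-> p2 -a-> p4 -c-> p4 -a-> p4 -c-> p4 -a-> p4 -c-> p4 -b-> p0 -a-> p3
First repeat at step 3: p4 was already visited.

So i = 2, j = 3, giving x = w[0:2] = ba, y = w[2:3] = c, z = w[3:9] = acacba.
Check: |xy| = 3 ≤ 5 and |y| = 1 ≥ 1. Reading y takes M from p4 back to p4, so every xyⁱz is accepted.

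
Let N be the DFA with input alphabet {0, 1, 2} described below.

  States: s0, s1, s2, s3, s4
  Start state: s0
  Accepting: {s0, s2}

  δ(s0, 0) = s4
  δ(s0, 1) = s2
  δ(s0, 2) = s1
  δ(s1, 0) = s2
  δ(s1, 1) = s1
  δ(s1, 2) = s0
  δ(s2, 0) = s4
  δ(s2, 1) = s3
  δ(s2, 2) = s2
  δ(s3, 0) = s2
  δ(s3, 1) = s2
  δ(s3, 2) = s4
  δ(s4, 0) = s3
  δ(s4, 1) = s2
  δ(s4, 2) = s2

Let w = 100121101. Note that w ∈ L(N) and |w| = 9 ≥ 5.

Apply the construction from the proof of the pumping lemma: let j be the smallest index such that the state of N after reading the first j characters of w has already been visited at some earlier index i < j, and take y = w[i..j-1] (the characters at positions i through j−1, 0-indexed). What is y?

Run of N on w = 1 0 0 1 2 1 1 0 1:
  step 0: s0  (start)
  step 1: s2  (read 1: s0→s2)
  step 2: s4  (read 0: s2→s4)
  step 3: s3  (read 0: s4→s3)
  step 4: s2  (read 1: s3→s2)   ← first repeat (s2 seen earlier)
  step 5: s2  (read 2: s2→s2)
  step 6: s3  (read 1: s2→s3)
  step 7: s2  (read 1: s3→s2)
  step 8: s4  (read 0: s2→s4)
  step 9: s2  (read 1: s4→s2)

So i = 1, j = 4, giving x = w[0:1] = 1, y = w[1:4] = 001, z = w[4:9] = 21101.
Check: |xy| = 4 ≤ 5 and |y| = 3 ≥ 1. Reading y takes N from s2 back to s2, so every xyⁱz is accepted.
With |Q| = 5, pigeonhole forces a state repeat no later than step 5; the substring read between the first and second visits to that state can be pumped.

001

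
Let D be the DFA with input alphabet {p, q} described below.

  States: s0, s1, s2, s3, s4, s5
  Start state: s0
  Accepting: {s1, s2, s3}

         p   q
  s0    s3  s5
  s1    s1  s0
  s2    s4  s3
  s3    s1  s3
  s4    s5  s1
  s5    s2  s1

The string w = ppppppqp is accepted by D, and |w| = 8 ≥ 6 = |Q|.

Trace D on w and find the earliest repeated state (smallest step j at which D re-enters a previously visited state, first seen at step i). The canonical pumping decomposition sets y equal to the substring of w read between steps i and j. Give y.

Run of D on w = p p p p p p q p:
  step 0: s0  (start)
  step 1: s3  (read p: s0→s3)
  step 2: s1  (read p: s3→s1)
  step 3: s1  (read p: s1→s1)   ← first repeat (s1 seen earlier)
  step 4: s1  (read p: s1→s1)
  step 5: s1  (read p: s1→s1)
  step 6: s1  (read p: s1→s1)
  step 7: s0  (read q: s1→s0)
  step 8: s3  (read p: s0→s3)

So i = 2, j = 3, giving x = w[0:2] = pp, y = w[2:3] = p, z = w[3:8] = pppqp.
Check: |xy| = 3 ≤ 6 and |y| = 1 ≥ 1. Reading y takes D from s1 back to s1, so every xyⁱz is accepted.
The DFA has 6 states, so the proof of the pumping lemma guarantees a repeated state among the first 6+1 visited; the segment between the two visits is the pumpable y.

p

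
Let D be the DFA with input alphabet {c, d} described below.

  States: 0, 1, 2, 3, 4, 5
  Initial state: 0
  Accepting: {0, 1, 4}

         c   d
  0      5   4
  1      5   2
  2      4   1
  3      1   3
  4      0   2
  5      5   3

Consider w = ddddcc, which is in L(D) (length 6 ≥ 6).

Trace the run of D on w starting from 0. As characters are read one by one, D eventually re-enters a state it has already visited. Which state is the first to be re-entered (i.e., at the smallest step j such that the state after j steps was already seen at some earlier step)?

2

State sequence: 0 -d-> 4 -d-> 2 -d-> 1 -d-> 2 -c-> 4 -c-> 0
First repeat at step 4: 2 was already visited.

The earliest repeat is at step j = 4: D is in 2, which it already visited at step i = 2.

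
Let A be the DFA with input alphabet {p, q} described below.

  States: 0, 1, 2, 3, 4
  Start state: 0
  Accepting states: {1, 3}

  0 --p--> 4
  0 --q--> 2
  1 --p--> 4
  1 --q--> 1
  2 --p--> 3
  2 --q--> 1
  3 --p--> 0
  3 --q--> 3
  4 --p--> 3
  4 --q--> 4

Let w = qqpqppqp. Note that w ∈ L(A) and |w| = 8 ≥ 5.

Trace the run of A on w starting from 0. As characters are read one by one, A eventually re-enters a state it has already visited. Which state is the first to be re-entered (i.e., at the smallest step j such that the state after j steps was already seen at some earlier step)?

4

Run of A on w = q q p q p p q p:
  step 0: 0  (start)
  step 1: 2  (read q: 0→2)
  step 2: 1  (read q: 2→1)
  step 3: 4  (read p: 1→4)
  step 4: 4  (read q: 4→4)   ← first repeat (4 seen earlier)
  step 5: 3  (read p: 4→3)
  step 6: 0  (read p: 3→0)
  step 7: 2  (read q: 0→2)
  step 8: 3  (read p: 2→3)

The earliest repeat is at step j = 4: A is in 4, which it already visited at step i = 3.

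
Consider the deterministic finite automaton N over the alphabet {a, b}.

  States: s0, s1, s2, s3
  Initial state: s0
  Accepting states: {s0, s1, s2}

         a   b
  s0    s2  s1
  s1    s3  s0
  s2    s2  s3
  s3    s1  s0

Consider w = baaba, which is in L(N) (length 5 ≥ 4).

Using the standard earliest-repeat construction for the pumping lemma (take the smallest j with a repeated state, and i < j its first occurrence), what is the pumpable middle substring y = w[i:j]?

Run of N on w = b a a b a:
  step 0: s0  (start)
  step 1: s1  (read b: s0→s1)
  step 2: s3  (read a: s1→s3)
  step 3: s1  (read a: s3→s1)   ← first repeat (s1 seen earlier)
  step 4: s0  (read b: s1→s0)
  step 5: s2  (read a: s0→s2)

So i = 1, j = 3, giving x = w[0:1] = b, y = w[1:3] = aa, z = w[3:5] = ba.
Check: |xy| = 3 ≤ 4 and |y| = 2 ≥ 1. Reading y takes N from s1 back to s1, so every xyⁱz is accepted.
With |Q| = 4, pigeonhole forces a state repeat no later than step 4; the substring read between the first and second visits to that state can be pumped.

aa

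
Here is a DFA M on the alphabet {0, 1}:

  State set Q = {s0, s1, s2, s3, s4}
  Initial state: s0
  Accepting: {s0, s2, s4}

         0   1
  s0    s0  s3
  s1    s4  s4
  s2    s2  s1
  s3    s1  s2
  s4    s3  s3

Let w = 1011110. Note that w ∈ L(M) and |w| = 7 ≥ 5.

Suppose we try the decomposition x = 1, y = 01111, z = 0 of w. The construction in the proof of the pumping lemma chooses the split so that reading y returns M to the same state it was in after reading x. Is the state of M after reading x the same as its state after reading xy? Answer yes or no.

no

State sequence: s0 -1-> s3 -0-> s1 -1-> s4 -1-> s3 -1-> s2 -1-> s1

After x (step 1): s3. After xy (step 6): s1.
They differ (s3 ≠ s1), so y is not a cycle from the state after x; this split is not the one the pumping-lemma construction produces, and pumping y need not keep the string in L(M).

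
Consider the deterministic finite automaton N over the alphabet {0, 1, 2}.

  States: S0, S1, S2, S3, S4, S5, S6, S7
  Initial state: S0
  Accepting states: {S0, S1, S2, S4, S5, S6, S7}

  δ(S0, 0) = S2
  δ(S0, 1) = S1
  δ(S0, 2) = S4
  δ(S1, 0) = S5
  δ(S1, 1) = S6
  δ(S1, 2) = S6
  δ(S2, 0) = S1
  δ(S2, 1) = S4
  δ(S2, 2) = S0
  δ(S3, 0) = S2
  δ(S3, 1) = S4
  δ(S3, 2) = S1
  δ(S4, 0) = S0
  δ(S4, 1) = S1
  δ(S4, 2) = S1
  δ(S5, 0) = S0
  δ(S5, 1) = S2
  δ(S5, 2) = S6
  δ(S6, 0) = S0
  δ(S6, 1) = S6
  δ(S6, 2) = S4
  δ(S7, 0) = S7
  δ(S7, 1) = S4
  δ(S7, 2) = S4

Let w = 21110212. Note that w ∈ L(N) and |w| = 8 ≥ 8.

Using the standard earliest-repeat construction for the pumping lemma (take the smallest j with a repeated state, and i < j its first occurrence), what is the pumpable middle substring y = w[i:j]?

1

State sequence: S0 -2-> S4 -1-> S1 -1-> S6 -1-> S6 -0-> S0 -2-> S4 -1-> S1 -2-> S6
First repeat at step 4: S6 was already visited.

So i = 3, j = 4, giving x = w[0:3] = 211, y = w[3:4] = 1, z = w[4:8] = 0212.
Check: |xy| = 4 ≤ 8 and |y| = 1 ≥ 1. Reading y takes N from S6 back to S6, so every xyⁱz is accepted.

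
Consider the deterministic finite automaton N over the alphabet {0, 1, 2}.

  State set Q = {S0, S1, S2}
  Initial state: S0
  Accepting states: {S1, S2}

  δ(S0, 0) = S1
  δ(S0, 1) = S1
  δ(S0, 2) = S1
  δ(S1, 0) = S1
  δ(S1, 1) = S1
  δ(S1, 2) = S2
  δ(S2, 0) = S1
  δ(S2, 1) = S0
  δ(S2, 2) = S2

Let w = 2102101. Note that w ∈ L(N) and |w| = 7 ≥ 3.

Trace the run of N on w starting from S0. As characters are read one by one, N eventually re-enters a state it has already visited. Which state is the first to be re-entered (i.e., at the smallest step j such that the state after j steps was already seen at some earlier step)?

S1

Run of N on w = 2 1 0 2 1 0 1:
  step 0: S0  (start)
  step 1: S1  (read 2: S0→S1)
  step 2: S1  (read 1: S1→S1)   ← first repeat (S1 seen earlier)
  step 3: S1  (read 0: S1→S1)
  step 4: S2  (read 2: S1→S2)
  step 5: S0  (read 1: S2→S0)
  step 6: S1  (read 0: S0→S1)
  step 7: S1  (read 1: S1→S1)

The earliest repeat is at step j = 2: N is in S1, which it already visited at step i = 1.
With |Q| = 3, pigeonhole forces a state repeat no later than step 3; the substring read between the first and second visits to that state can be pumped.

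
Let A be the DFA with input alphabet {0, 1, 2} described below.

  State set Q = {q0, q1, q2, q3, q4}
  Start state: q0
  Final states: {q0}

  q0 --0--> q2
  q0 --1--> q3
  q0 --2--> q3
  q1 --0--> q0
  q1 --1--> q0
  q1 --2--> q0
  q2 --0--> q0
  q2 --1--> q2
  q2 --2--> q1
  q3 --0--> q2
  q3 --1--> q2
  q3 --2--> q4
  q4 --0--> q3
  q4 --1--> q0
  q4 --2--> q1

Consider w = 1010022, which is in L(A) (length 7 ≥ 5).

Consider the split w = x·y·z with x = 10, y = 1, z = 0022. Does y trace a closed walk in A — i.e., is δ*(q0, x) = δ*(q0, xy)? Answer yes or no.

yes

State sequence: q0 -1-> q3 -0-> q2 -1-> q2

After x (step 2): q2. After xy (step 3): q2.
They match, so y = 1 drives A around a cycle from q2 back to itself; pumping y any number of times keeps A in q2 before reading z, and xyⁱz ∈ L(A) for every i ≥ 0.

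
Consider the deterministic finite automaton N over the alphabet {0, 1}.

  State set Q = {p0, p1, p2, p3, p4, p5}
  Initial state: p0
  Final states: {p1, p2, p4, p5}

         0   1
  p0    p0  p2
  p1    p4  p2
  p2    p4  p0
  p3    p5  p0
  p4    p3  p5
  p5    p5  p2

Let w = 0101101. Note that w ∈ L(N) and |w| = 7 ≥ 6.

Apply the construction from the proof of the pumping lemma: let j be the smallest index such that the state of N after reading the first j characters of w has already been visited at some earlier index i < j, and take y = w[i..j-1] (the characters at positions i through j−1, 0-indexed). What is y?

State sequence: p0 -0-> p0 -1-> p2 -0-> p4 -1-> p5 -1-> p2 -0-> p4 -1-> p5
First repeat at step 1: p0 was already visited.

So i = 0, j = 1, giving x = w[0:0] = ε, y = w[0:1] = 0, z = w[1:7] = 101101.
Check: |xy| = 1 ≤ 6 and |y| = 1 ≥ 1. Reading y takes N from p0 back to p0, so every xyⁱz is accepted.

0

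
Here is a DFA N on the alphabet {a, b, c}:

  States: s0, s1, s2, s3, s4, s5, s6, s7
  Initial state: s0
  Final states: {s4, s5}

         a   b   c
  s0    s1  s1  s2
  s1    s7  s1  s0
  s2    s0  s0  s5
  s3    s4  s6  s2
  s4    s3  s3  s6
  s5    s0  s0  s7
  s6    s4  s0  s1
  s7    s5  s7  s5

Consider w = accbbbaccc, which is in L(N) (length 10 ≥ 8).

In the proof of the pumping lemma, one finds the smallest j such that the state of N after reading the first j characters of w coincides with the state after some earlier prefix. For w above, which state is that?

s0

Run of N on w = a c c b b b a c c c:
  step 0: s0  (start)
  step 1: s1  (read a: s0→s1)
  step 2: s0  (read c: s1→s0)   ← first repeat (s0 seen earlier)
  step 3: s2  (read c: s0→s2)
  step 4: s0  (read b: s2→s0)
  step 5: s1  (read b: s0→s1)
  step 6: s1  (read b: s1→s1)
  step 7: s7  (read a: s1→s7)
  step 8: s5  (read c: s7→s5)
  step 9: s7  (read c: s5→s7)
  step 10: s5  (read c: s7→s5)

The earliest repeat is at step j = 2: N is in s0, which it already visited at step i = 0.
The DFA has 8 states, so the proof of the pumping lemma guarantees a repeated state among the first 8+1 visited; the segment between the two visits is the pumpable y.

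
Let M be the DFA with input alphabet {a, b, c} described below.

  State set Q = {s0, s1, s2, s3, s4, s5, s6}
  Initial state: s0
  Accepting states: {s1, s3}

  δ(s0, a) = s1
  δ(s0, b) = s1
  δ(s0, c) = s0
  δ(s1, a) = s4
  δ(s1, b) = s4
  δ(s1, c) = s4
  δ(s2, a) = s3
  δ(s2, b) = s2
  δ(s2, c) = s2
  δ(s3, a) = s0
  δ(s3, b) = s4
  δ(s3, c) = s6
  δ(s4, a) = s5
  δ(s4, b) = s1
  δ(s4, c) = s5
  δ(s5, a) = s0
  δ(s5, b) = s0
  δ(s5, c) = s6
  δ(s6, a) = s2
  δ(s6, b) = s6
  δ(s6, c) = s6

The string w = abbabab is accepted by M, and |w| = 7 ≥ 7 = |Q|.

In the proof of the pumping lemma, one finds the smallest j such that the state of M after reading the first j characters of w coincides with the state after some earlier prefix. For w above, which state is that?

s1

State sequence: s0 -a-> s1 -b-> s4 -b-> s1 -a-> s4 -b-> s1 -a-> s4 -b-> s1
First repeat at step 3: s1 was already visited.

The earliest repeat is at step j = 3: M is in s1, which it already visited at step i = 1.
The DFA has 7 states, so the proof of the pumping lemma guarantees a repeated state among the first 7+1 visited; the segment between the two visits is the pumpable y.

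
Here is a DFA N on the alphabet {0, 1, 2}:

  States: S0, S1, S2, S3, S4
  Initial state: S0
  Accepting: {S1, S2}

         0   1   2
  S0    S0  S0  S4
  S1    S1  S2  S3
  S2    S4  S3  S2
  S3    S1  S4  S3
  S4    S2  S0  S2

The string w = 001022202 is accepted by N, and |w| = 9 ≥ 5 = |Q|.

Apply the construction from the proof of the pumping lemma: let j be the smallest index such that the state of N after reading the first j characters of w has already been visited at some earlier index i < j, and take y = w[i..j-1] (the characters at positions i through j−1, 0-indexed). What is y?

State sequence: S0 -0-> S0 -0-> S0 -1-> S0 -0-> S0 -2-> S4 -2-> S2 -2-> S2 -0-> S4 -2-> S2
First repeat at step 1: S0 was already visited.

So i = 0, j = 1, giving x = w[0:0] = ε, y = w[0:1] = 0, z = w[1:9] = 01022202.
Check: |xy| = 1 ≤ 5 and |y| = 1 ≥ 1. Reading y takes N from S0 back to S0, so every xyⁱz is accepted.

0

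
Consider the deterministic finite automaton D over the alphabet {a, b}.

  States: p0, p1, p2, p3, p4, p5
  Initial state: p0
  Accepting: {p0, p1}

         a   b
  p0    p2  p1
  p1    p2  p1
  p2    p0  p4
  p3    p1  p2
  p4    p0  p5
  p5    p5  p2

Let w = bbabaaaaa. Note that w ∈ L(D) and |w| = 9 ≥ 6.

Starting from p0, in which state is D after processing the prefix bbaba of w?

State sequence: p0 -b-> p1 -b-> p1 -a-> p2 -b-> p4 -a-> p0

After reading 5 characters, D is in state p0.

p0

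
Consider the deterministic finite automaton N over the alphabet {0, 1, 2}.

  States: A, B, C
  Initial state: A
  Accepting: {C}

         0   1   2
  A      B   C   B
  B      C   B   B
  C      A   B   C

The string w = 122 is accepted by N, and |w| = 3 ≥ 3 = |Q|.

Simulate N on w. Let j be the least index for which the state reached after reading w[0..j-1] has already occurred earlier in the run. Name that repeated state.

Run of N on w = 1 2 2:
  step 0: A  (start)
  step 1: C  (read 1: A→C)
  step 2: C  (read 2: C→C)   ← first repeat (C seen earlier)
  step 3: C  (read 2: C→C)

The earliest repeat is at step j = 2: N is in C, which it already visited at step i = 1.
The DFA has 3 states, so the proof of the pumping lemma guarantees a repeated state among the first 3+1 visited; the segment between the two visits is the pumpable y.

C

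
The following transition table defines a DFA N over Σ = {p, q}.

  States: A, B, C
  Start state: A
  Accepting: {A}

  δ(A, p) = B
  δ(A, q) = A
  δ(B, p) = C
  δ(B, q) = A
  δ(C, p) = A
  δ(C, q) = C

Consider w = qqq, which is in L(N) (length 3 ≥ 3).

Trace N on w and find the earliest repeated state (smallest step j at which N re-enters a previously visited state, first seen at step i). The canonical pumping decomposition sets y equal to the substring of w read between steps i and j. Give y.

State sequence: A -q-> A -q-> A -q-> A
First repeat at step 1: A was already visited.

So i = 0, j = 1, giving x = w[0:0] = ε, y = w[0:1] = q, z = w[1:3] = qq.
Check: |xy| = 1 ≤ 3 and |y| = 1 ≥ 1. Reading y takes N from A back to A, so every xyⁱz is accepted.
The DFA has 3 states, so the proof of the pumping lemma guarantees a repeated state among the first 3+1 visited; the segment between the two visits is the pumpable y.

q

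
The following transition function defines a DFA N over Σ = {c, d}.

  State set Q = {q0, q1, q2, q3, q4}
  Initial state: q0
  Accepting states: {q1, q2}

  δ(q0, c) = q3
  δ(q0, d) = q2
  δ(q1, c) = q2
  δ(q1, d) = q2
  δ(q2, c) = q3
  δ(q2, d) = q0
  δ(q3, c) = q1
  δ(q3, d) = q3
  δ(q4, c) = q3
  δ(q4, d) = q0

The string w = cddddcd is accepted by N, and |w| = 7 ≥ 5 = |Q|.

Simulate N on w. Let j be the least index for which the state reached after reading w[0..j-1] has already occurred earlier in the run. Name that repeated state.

q3

Run of N on w = c d d d d c d:
  step 0: q0  (start)
  step 1: q3  (read c: q0→q3)
  step 2: q3  (read d: q3→q3)   ← first repeat (q3 seen earlier)
  step 3: q3  (read d: q3→q3)
  step 4: q3  (read d: q3→q3)
  step 5: q3  (read d: q3→q3)
  step 6: q1  (read c: q3→q1)
  step 7: q2  (read d: q1→q2)

The earliest repeat is at step j = 2: N is in q3, which it already visited at step i = 1.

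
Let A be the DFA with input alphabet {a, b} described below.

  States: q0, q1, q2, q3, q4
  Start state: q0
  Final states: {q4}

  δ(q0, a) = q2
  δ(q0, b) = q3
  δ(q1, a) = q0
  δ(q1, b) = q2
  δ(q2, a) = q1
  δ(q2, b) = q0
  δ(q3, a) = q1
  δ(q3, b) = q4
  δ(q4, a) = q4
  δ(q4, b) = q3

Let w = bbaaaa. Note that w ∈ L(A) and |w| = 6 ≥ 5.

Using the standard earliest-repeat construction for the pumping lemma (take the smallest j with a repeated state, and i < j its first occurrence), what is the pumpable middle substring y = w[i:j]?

a

Run of A on w = b b a a a a:
  step 0: q0  (start)
  step 1: q3  (read b: q0→q3)
  step 2: q4  (read b: q3→q4)
  step 3: q4  (read a: q4→q4)   ← first repeat (q4 seen earlier)
  step 4: q4  (read a: q4→q4)
  step 5: q4  (read a: q4→q4)
  step 6: q4  (read a: q4→q4)

So i = 2, j = 3, giving x = w[0:2] = bb, y = w[2:3] = a, z = w[3:6] = aaa.
Check: |xy| = 3 ≤ 5 and |y| = 1 ≥ 1. Reading y takes A from q4 back to q4, so every xyⁱz is accepted.
The DFA has 5 states, so the proof of the pumping lemma guarantees a repeated state among the first 5+1 visited; the segment between the two visits is the pumpable y.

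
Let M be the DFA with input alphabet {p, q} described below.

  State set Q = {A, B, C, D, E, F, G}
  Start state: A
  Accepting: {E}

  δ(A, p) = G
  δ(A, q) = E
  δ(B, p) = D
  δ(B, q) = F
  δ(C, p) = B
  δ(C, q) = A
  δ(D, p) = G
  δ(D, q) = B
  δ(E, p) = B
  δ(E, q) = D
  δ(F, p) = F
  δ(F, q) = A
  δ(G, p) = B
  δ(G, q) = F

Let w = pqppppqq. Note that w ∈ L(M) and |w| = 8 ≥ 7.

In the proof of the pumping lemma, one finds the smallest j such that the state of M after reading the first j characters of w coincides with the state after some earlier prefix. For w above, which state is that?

Run of M on w = p q p p p p q q:
  step 0: A  (start)
  step 1: G  (read p: A→G)
  step 2: F  (read q: G→F)
  step 3: F  (read p: F→F)   ← first repeat (F seen earlier)
  step 4: F  (read p: F→F)
  step 5: F  (read p: F→F)
  step 6: F  (read p: F→F)
  step 7: A  (read q: F→A)
  step 8: E  (read q: A→E)

The earliest repeat is at step j = 3: M is in F, which it already visited at step i = 2.
The DFA has 7 states, so the proof of the pumping lemma guarantees a repeated state among the first 7+1 visited; the segment between the two visits is the pumpable y.

F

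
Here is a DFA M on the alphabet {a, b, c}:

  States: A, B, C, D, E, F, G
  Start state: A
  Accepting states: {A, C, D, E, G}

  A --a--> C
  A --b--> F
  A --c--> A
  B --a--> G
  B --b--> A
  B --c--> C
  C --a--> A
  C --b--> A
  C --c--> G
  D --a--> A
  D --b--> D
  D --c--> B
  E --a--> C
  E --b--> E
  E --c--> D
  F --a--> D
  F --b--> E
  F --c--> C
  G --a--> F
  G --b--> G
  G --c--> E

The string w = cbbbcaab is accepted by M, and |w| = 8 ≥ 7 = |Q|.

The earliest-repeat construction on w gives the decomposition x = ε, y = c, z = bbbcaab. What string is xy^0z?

bbbcaab

xy⁰z = xz = ε·bbbcaab = bbbcaab.
Reading y = c takes M from A back to A, so after x the machine is still in A, and z then leads to the accepting state A. Hence bbbcaab ∈ L(M).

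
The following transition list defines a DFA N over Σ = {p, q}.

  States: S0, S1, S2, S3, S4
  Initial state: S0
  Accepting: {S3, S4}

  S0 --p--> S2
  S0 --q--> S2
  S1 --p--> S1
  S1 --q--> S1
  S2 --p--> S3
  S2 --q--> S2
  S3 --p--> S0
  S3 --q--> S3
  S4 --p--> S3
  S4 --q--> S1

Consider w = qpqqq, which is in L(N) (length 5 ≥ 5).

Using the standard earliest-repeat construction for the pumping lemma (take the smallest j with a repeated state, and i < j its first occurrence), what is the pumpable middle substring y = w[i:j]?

Run of N on w = q p q q q:
  step 0: S0  (start)
  step 1: S2  (read q: S0→S2)
  step 2: S3  (read p: S2→S3)
  step 3: S3  (read q: S3→S3)   ← first repeat (S3 seen earlier)
  step 4: S3  (read q: S3→S3)
  step 5: S3  (read q: S3→S3)

So i = 2, j = 3, giving x = w[0:2] = qp, y = w[2:3] = q, z = w[3:5] = qq.
Check: |xy| = 3 ≤ 5 and |y| = 1 ≥ 1. Reading y takes N from S3 back to S3, so every xyⁱz is accepted.

q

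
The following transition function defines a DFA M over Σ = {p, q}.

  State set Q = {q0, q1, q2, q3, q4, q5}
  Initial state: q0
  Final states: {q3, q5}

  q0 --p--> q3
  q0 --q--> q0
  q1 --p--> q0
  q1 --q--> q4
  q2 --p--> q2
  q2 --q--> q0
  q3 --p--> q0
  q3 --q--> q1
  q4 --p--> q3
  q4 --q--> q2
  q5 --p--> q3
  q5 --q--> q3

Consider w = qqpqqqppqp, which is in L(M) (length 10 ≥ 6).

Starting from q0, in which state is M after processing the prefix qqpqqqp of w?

State sequence: q0 -q-> q0 -q-> q0 -p-> q3 -q-> q1 -q-> q4 -q-> q2 -p-> q2

After reading 7 characters, M is in state q2.

q2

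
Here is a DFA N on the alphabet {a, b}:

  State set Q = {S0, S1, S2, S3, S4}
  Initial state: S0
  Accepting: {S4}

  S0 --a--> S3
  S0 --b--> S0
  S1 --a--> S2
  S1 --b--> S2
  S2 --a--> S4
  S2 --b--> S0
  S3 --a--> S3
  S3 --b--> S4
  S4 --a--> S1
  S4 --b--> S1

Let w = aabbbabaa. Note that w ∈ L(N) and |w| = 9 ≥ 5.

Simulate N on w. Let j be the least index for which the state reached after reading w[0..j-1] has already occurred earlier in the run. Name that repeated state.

S3

State sequence: S0 -a-> S3 -a-> S3 -b-> S4 -b-> S1 -b-> S2 -a-> S4 -b-> S1 -a-> S2 -a-> S4
First repeat at step 2: S3 was already visited.

The earliest repeat is at step j = 2: N is in S3, which it already visited at step i = 1.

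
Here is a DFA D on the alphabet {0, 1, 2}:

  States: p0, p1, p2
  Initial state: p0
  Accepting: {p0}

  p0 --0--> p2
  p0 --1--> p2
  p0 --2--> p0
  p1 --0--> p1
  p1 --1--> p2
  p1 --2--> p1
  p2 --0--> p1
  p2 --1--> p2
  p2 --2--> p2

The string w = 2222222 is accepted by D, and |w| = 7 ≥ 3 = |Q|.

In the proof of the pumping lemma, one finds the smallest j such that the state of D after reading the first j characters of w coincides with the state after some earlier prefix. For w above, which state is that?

p0

State sequence: p0 -2-> p0 -2-> p0 -2-> p0 -2-> p0 -2-> p0 -2-> p0 -2-> p0
First repeat at step 1: p0 was already visited.

The earliest repeat is at step j = 1: D is in p0, which it already visited at step i = 0.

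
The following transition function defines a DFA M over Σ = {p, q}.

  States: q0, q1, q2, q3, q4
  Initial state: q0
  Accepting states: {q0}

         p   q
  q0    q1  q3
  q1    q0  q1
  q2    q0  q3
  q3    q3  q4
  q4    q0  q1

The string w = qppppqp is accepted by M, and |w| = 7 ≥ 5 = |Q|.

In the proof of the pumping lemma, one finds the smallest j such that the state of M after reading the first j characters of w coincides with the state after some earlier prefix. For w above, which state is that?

q3

Run of M on w = q p p p p q p:
  step 0: q0  (start)
  step 1: q3  (read q: q0→q3)
  step 2: q3  (read p: q3→q3)   ← first repeat (q3 seen earlier)
  step 3: q3  (read p: q3→q3)
  step 4: q3  (read p: q3→q3)
  step 5: q3  (read p: q3→q3)
  step 6: q4  (read q: q3→q4)
  step 7: q0  (read p: q4→q0)

The earliest repeat is at step j = 2: M is in q3, which it already visited at step i = 1.
With |Q| = 5, pigeonhole forces a state repeat no later than step 5; the substring read between the first and second visits to that state can be pumped.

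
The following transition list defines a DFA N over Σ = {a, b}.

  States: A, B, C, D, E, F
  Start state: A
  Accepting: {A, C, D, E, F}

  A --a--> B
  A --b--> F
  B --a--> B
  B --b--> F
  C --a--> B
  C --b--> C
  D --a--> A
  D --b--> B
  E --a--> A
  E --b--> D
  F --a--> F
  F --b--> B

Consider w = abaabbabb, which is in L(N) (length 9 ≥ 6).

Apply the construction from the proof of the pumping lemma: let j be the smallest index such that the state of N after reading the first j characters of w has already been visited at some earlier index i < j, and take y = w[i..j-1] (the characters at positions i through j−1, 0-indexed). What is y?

a

State sequence: A -a-> B -b-> F -a-> F -a-> F -b-> B -b-> F -a-> F -b-> B -b-> F
First repeat at step 3: F was already visited.

So i = 2, j = 3, giving x = w[0:2] = ab, y = w[2:3] = a, z = w[3:9] = abbabb.
Check: |xy| = 3 ≤ 6 and |y| = 1 ≥ 1. Reading y takes N from F back to F, so every xyⁱz is accepted.
The DFA has 6 states, so the proof of the pumping lemma guarantees a repeated state among the first 6+1 visited; the segment between the two visits is the pumpable y.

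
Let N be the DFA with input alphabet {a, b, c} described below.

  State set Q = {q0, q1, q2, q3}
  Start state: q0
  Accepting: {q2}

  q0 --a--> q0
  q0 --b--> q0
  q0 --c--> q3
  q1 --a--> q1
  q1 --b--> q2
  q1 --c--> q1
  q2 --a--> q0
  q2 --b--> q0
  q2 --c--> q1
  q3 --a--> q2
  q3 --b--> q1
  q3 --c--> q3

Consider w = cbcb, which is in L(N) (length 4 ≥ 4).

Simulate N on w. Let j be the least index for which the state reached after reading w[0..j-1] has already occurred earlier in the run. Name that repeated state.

q1

State sequence: q0 -c-> q3 -b-> q1 -c-> q1 -b-> q2
First repeat at step 3: q1 was already visited.

The earliest repeat is at step j = 3: N is in q1, which it already visited at step i = 2.
Pumping length from the standard proof: p = 4 (the number of states). The repeated state found above gives |xy| = j ≤ 4 and |y| = j − i ≥ 1.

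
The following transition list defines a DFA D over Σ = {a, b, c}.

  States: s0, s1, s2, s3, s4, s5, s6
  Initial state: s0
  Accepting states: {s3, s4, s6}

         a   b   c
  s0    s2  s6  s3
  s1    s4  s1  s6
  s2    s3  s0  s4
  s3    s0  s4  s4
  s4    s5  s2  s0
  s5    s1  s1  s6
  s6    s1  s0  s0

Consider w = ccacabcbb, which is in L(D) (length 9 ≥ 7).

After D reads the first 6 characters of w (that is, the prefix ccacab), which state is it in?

Run of D on the first 6 characters of w = c c a c a b:
  step 0: s0  (start)
  step 1: s3  (read c: s0→s3)
  step 2: s4  (read c: s3→s4)
  step 3: s5  (read a: s4→s5)
  step 4: s6  (read c: s5→s6)
  step 5: s1  (read a: s6→s1)
  step 6: s1  (read b: s1→s1)

After reading 6 characters, D is in state s1.

s1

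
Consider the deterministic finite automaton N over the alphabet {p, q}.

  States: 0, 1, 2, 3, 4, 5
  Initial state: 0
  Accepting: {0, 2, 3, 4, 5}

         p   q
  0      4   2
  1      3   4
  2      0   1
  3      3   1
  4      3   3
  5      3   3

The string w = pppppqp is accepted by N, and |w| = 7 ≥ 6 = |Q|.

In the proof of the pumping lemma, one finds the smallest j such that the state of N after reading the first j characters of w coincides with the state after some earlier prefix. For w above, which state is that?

Run of N on w = p p p p p q p:
  step 0: 0  (start)
  step 1: 4  (read p: 0→4)
  step 2: 3  (read p: 4→3)
  step 3: 3  (read p: 3→3)   ← first repeat (3 seen earlier)
  step 4: 3  (read p: 3→3)
  step 5: 3  (read p: 3→3)
  step 6: 1  (read q: 3→1)
  step 7: 3  (read p: 1→3)

The earliest repeat is at step j = 3: N is in 3, which it already visited at step i = 2.

3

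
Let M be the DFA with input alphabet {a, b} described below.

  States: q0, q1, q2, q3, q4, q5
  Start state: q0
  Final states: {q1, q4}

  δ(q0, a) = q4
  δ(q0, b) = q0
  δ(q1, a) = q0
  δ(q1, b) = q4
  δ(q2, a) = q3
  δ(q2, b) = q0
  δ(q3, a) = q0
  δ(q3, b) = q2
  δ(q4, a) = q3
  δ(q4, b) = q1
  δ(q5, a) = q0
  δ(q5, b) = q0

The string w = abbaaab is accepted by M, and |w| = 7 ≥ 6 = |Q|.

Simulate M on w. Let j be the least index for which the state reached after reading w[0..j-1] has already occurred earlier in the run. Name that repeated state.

q4

Run of M on w = a b b a a a b:
  step 0: q0  (start)
  step 1: q4  (read a: q0→q4)
  step 2: q1  (read b: q4→q1)
  step 3: q4  (read b: q1→q4)   ← first repeat (q4 seen earlier)
  step 4: q3  (read a: q4→q3)
  step 5: q0  (read a: q3→q0)
  step 6: q4  (read a: q0→q4)
  step 7: q1  (read b: q4→q1)

The earliest repeat is at step j = 3: M is in q4, which it already visited at step i = 1.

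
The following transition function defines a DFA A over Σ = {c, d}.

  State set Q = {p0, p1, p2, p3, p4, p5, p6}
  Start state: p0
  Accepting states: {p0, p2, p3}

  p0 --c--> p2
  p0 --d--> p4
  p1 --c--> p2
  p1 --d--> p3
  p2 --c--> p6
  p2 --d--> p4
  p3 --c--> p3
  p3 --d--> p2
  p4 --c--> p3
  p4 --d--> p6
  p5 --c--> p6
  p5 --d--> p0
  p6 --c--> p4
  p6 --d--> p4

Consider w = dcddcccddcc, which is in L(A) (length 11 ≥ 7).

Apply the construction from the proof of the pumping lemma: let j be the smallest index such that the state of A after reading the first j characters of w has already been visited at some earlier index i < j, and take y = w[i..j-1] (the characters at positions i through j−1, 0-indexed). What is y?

cdd

Run of A on w = d c d d c c c d d c c:
  step 0: p0  (start)
  step 1: p4  (read d: p0→p4)
  step 2: p3  (read c: p4→p3)
  step 3: p2  (read d: p3→p2)
  step 4: p4  (read d: p2→p4)   ← first repeat (p4 seen earlier)
  step 5: p3  (read c: p4→p3)
  step 6: p3  (read c: p3→p3)
  step 7: p3  (read c: p3→p3)
  step 8: p2  (read d: p3→p2)
  step 9: p4  (read d: p2→p4)
  step 10: p3  (read c: p4→p3)
  step 11: p3  (read c: p3→p3)

So i = 1, j = 4, giving x = w[0:1] = d, y = w[1:4] = cdd, z = w[4:11] = cccddcc.
Check: |xy| = 4 ≤ 7 and |y| = 3 ≥ 1. Reading y takes A from p4 back to p4, so every xyⁱz is accepted.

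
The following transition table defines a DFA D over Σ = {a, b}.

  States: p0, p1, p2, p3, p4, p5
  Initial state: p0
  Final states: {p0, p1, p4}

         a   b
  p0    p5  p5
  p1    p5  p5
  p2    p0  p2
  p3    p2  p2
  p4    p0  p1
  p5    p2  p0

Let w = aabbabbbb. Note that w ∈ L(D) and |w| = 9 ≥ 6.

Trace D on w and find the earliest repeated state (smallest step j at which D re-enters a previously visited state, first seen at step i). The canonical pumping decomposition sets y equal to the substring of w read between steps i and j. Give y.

b

Run of D on w = a a b b a b b b b:
  step 0: p0  (start)
  step 1: p5  (read a: p0→p5)
  step 2: p2  (read a: p5→p2)
  step 3: p2  (read b: p2→p2)   ← first repeat (p2 seen earlier)
  step 4: p2  (read b: p2→p2)
  step 5: p0  (read a: p2→p0)
  step 6: p5  (read b: p0→p5)
  step 7: p0  (read b: p5→p0)
  step 8: p5  (read b: p0→p5)
  step 9: p0  (read b: p5→p0)

So i = 2, j = 3, giving x = w[0:2] = aa, y = w[2:3] = b, z = w[3:9] = babbbb.
Check: |xy| = 3 ≤ 6 and |y| = 1 ≥ 1. Reading y takes D from p2 back to p2, so every xyⁱz is accepted.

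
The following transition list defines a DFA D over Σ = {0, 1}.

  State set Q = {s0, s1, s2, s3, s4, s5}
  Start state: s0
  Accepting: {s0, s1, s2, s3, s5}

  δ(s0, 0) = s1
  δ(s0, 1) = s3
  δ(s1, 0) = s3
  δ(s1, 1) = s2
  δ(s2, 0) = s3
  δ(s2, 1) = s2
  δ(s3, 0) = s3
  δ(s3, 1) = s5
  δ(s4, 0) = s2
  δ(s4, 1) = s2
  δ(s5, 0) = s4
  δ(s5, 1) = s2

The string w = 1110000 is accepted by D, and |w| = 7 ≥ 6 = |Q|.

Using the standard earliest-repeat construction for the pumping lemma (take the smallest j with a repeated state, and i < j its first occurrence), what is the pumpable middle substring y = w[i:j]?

110

Run of D on w = 1 1 1 0 0 0 0:
  step 0: s0  (start)
  step 1: s3  (read 1: s0→s3)
  step 2: s5  (read 1: s3→s5)
  step 3: s2  (read 1: s5→s2)
  step 4: s3  (read 0: s2→s3)   ← first repeat (s3 seen earlier)
  step 5: s3  (read 0: s3→s3)
  step 6: s3  (read 0: s3→s3)
  step 7: s3  (read 0: s3→s3)

So i = 1, j = 4, giving x = w[0:1] = 1, y = w[1:4] = 110, z = w[4:7] = 000.
Check: |xy| = 4 ≤ 6 and |y| = 3 ≥ 1. Reading y takes D from s3 back to s3, so every xyⁱz is accepted.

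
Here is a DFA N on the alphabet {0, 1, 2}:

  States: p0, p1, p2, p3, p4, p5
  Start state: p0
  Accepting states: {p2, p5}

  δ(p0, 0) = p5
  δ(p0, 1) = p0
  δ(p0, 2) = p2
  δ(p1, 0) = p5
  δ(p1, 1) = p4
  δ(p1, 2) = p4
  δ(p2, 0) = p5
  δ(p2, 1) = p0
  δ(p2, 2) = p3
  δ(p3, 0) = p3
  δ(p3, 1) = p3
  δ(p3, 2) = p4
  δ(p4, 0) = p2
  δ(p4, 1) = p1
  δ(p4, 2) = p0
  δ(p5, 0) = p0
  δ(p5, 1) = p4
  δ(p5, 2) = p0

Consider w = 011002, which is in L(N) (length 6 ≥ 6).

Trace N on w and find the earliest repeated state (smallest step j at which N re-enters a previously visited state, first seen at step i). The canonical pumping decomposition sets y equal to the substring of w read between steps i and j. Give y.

110

Run of N on w = 0 1 1 0 0 2:
  step 0: p0  (start)
  step 1: p5  (read 0: p0→p5)
  step 2: p4  (read 1: p5→p4)
  step 3: p1  (read 1: p4→p1)
  step 4: p5  (read 0: p1→p5)   ← first repeat (p5 seen earlier)
  step 5: p0  (read 0: p5→p0)
  step 6: p2  (read 2: p0→p2)

So i = 1, j = 4, giving x = w[0:1] = 0, y = w[1:4] = 110, z = w[4:6] = 02.
Check: |xy| = 4 ≤ 6 and |y| = 3 ≥ 1. Reading y takes N from p5 back to p5, so every xyⁱz is accepted.
Pumping length from the standard proof: p = 6 (the number of states). The repeated state found above gives |xy| = j ≤ 6 and |y| = j − i ≥ 1.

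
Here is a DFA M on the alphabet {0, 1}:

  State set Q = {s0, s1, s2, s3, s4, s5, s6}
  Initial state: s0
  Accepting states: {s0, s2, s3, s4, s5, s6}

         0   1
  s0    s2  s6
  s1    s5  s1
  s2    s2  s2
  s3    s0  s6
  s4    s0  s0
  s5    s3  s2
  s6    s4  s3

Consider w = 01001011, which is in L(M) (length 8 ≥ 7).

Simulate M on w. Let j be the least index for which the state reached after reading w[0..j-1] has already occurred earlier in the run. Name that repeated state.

Run of M on w = 0 1 0 0 1 0 1 1:
  step 0: s0  (start)
  step 1: s2  (read 0: s0→s2)
  step 2: s2  (read 1: s2→s2)   ← first repeat (s2 seen earlier)
  step 3: s2  (read 0: s2→s2)
  step 4: s2  (read 0: s2→s2)
  step 5: s2  (read 1: s2→s2)
  step 6: s2  (read 0: s2→s2)
  step 7: s2  (read 1: s2→s2)
  step 8: s2  (read 1: s2→s2)

The earliest repeat is at step j = 2: M is in s2, which it already visited at step i = 1.
Since M has 7 states, any run of length ≥ 7 visits 7+1 states, so by pigeonhole some state repeats within the first 7 steps — that repeat gives the pumpable loop.

s2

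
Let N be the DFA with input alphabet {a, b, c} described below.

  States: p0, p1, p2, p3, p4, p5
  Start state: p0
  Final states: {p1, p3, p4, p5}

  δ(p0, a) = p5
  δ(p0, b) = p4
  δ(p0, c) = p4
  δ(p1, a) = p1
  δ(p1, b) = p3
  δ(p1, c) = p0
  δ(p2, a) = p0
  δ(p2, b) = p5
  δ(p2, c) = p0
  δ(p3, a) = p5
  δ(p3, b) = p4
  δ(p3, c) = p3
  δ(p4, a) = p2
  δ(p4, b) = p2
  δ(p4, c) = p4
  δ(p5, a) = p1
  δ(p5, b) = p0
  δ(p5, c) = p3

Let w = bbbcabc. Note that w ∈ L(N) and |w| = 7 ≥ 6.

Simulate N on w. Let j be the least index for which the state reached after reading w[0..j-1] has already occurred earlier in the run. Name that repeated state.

State sequence: p0 -b-> p4 -b-> p2 -b-> p5 -c-> p3 -a-> p5 -b-> p0 -c-> p4
First repeat at step 5: p5 was already visited.

The earliest repeat is at step j = 5: N is in p5, which it already visited at step i = 3.
With |Q| = 6, pigeonhole forces a state repeat no later than step 6; the substring read between the first and second visits to that state can be pumped.

p5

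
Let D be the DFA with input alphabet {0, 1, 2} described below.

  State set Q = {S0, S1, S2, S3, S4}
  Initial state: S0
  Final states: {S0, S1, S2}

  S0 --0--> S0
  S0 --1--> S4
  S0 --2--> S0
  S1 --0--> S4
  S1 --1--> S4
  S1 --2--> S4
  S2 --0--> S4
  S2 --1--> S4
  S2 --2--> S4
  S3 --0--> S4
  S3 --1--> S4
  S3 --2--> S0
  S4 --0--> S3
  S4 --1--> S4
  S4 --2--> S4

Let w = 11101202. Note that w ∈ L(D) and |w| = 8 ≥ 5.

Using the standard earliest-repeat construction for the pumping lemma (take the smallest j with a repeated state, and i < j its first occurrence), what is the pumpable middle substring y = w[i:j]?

Run of D on w = 1 1 1 0 1 2 0 2:
  step 0: S0  (start)
  step 1: S4  (read 1: S0→S4)
  step 2: S4  (read 1: S4→S4)   ← first repeat (S4 seen earlier)
  step 3: S4  (read 1: S4→S4)
  step 4: S3  (read 0: S4→S3)
  step 5: S4  (read 1: S3→S4)
  step 6: S4  (read 2: S4→S4)
  step 7: S3  (read 0: S4→S3)
  step 8: S0  (read 2: S3→S0)

So i = 1, j = 2, giving x = w[0:1] = 1, y = w[1:2] = 1, z = w[2:8] = 101202.
Check: |xy| = 2 ≤ 5 and |y| = 1 ≥ 1. Reading y takes D from S4 back to S4, so every xyⁱz is accepted.
Pumping length from the standard proof: p = 5 (the number of states). The repeated state found above gives |xy| = j ≤ 5 and |y| = j − i ≥ 1.

1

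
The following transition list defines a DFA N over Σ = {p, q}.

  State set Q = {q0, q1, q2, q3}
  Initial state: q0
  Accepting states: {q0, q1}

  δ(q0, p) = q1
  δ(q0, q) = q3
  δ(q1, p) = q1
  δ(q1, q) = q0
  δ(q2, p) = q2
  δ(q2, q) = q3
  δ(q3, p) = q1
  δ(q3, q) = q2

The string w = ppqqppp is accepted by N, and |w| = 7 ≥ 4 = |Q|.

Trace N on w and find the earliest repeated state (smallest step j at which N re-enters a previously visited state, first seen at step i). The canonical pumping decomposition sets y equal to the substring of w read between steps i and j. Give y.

State sequence: q0 -p-> q1 -p-> q1 -q-> q0 -q-> q3 -p-> q1 -p-> q1 -p-> q1
First repeat at step 2: q1 was already visited.

So i = 1, j = 2, giving x = w[0:1] = p, y = w[1:2] = p, z = w[2:7] = qqppp.
Check: |xy| = 2 ≤ 4 and |y| = 1 ≥ 1. Reading y takes N from q1 back to q1, so every xyⁱz is accepted.

p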